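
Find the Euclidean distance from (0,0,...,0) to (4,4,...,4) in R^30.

||(4,4,...,4)|| = √(30)·4 ≈ 21.9089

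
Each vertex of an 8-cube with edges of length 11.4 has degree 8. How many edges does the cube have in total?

The 8-cube has n·2^(n-1) = 8·2^7 = 8·128 = 1024 edges.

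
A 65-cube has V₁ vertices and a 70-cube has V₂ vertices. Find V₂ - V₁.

V₁ = 2^65 = 36893488147419103232. V₂ = 2^70 = 1180591620717411303424. V₂ - V₁ = 1143698132569992200192.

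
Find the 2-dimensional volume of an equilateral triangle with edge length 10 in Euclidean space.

Area = (√3/4) · 10² = 43.3013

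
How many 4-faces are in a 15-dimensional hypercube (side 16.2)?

f_4(15-cube) = (15 choose 4) · 2^11 = 2795520.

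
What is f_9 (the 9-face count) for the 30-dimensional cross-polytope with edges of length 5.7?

f_9(30-orthoplex) = 2^10 · (30 choose 10) = 30766095360.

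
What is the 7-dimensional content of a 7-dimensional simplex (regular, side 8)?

Volume = 8^7 · √(8/2^7) / 7! ≈ 104.025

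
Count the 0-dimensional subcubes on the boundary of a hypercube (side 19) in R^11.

An n-cube has C(n,k)·2^(n-k) k-faces. Here C(11,0)·2^11 = 1·2048 = 2048.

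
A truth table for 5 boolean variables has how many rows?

The 5-cube has 2^5 = 32 vertices.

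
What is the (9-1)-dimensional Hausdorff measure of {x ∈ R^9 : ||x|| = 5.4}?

The surface area of an n-ball is 2π^(n/2) r^(n-1) / Γ(n/2). For n=9, r=5.4: 2.1464e+07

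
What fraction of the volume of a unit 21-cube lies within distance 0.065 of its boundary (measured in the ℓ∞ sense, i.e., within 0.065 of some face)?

Shell fraction = 1 - (1-0.13)^21 ≈ 0.946309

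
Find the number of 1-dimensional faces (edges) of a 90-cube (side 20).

The 90-cube has n·2^(n-1) = 90·2^89 = 90·618970019642690137449562112 = 55707301767842112370460590080 edges.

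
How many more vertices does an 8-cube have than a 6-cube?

The 8-cube has 2^8 = 256 vertices. The 6-cube has 2^6 = 64 vertices. Difference: 256 - 64 = 192.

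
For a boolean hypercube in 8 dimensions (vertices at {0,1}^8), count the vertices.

Number of vertices = 2^8 = 256.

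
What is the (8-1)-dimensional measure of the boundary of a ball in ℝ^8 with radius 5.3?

|∂B_8(5.3)| ≈ 3.81425e+06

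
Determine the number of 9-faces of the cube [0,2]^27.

f_9(27-cube) = (27 choose 9) · 2^18 = 1228623052800.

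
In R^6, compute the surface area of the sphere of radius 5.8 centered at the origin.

S_6(5.8) = 2·π^(6/2)·(5.8)^5 / Γ(6/2) ≈ 203512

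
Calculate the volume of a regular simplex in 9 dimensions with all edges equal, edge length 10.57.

V_9 = √(10) · 10.57^9 / (9! · 2^(9/2)) ≈ 634.274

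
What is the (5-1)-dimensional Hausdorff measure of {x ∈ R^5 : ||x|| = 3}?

|∂B_5(3)| = 216·π^2 ≈ 2131.83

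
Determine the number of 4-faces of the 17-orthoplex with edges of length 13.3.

f_4(17-orthoplex) = 2^5 · (17 choose 5) = 198016.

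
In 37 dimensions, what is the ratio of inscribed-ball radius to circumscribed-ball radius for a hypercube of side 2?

r_in = 2/2 (half the side); r_out = 2√37/2 (half the diagonal). Ratio = 1/√37 ≈ 0.164399.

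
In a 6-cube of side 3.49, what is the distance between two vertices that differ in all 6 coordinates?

||(3.49,3.49,...,3.49)|| = √(6)·3.49 ≈ 8.54872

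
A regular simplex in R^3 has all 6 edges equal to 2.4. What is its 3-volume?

Volume = (√2/12) · 2.4³ = 1.62917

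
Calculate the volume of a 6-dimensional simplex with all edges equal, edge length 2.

V = (2^6 / 6!) · √((6+1) / 2^6) ≈ 0.0293972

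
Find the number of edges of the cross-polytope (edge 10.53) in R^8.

An n-cross-polytope has 2^(k+1)·C(n,k+1) k-faces. Here 2^2·C(8,2) = 4·28 = 112.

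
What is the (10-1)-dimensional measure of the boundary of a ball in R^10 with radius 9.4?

|∂B_10(9.4)| ≈ 1.46123e+10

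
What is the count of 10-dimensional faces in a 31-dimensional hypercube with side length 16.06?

Number of 10-faces = C(31,10) · 2^(31-10) = 44352165 · 2097152 = 93013231534080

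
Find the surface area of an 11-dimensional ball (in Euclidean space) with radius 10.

The surface area of an n-ball is 2π^(n/2) r^(n-1) / Γ(n/2). For n=11, r=10: 128000000000·π^5/189 ≈ 2.07251e+11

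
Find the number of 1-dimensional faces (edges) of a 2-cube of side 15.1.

The 2-cube has n·2^(n-1) = 2·2^1 = 2·2 = 4 edges.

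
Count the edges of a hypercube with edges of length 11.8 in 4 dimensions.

Each of the 2^4 = 16 vertices has degree 4; total edges = 4·2^4/2 = 32.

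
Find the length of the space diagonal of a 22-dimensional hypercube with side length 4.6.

The space diagonal of an n-cube of side s is s√n. Here 4.6·√22 ≈ 21.5759.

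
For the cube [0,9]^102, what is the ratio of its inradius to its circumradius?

r_in = 9/2 (half the side); r_out = 9√102/2 (half the diagonal). Ratio = 1/√102 ≈ 0.0990148.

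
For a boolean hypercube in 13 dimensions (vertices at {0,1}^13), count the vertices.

Number of vertices = 2^13 = 8192.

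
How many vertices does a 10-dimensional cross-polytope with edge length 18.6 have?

Number of vertices = 2n = 20.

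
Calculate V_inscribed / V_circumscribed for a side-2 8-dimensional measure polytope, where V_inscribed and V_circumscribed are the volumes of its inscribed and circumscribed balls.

V_in/V_out = n^(-n/2) = 8^(-8/2) ≈ 0.000244141.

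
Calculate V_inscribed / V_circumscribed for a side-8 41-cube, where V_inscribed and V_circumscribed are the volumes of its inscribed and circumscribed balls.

The radii are 8/2 and 8√41/2, so the volume ratio is (1/√41)^41 = 41^{-41/2} ≈ 8.66824e-34.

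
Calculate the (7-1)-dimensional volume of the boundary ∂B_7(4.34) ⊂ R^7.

|∂B_7(4.34)| ≈ 221012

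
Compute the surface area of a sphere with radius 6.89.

The surface area of an n-ball is 2π^(n/2) r^(n-1) / Γ(n/2). For n=3, r=6.89: 4πr² = 4π·(6.89)² ≈ 596.552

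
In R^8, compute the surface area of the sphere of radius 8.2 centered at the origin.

The surface area of an n-ball is 2π^(n/2) r^(n-1) / Γ(n/2). For n=8, r=8.2: 8.09422e+07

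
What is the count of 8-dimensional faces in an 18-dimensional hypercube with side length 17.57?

Choose 8 of 18 axes to span the face (C(18,8) = 43758 ways), then fix each of the remaining 10 coordinates at one of its two extreme values (2^10 = 1024 ways): 43758·1024 = 44808192.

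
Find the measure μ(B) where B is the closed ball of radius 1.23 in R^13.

V_13(1.23) = π^(13/2) · (1.23)^13 / Γ(13/2 + 1) ≈ 13.431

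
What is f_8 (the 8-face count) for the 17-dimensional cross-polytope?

Each 8-face is the convex hull of 9 vertices, one chosen as ±e_i from each of 9 distinct axes: 2^9·C(17,9) = 12446720.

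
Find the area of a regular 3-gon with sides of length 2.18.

Area = (√3/4) · 2.18² = 2.05785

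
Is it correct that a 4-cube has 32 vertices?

False. The 4-cube has 2^4 = 16 vertices.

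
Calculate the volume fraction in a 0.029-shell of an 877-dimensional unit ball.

V(inner)/V(outer) = ((1-0.029)/1)^877 ≈ 6.184e-12, so the shell fraction is 1 - 6.184e-12.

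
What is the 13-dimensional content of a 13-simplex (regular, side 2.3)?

V = (2.3^13 / 13!) · √((13+1) / 2^13) ≈ 3.34619e-07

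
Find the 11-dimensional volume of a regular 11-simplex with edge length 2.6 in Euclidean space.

Volume = 2.6^11 · √(12/2^11) / 11! ≈ 7.03845e-05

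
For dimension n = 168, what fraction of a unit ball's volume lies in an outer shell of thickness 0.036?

1 - (1-0.036)^168 ≈ 0.997887 ≈ 99.79%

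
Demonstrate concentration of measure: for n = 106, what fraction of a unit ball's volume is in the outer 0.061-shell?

1 - (1-0.061)^106 ≈ 0.998734 ≈ 99.87%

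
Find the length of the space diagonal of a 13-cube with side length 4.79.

Diagonal = √13 · 4.79 ≈ 17.2706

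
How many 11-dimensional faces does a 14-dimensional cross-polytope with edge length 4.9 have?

An n-cross-polytope has 2^(k+1)·C(n,k+1) k-faces. Here 2^12·C(14,12) = 4096·91 = 372736.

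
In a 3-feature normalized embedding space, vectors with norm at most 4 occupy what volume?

V = 256·π/3 ≈ 268.083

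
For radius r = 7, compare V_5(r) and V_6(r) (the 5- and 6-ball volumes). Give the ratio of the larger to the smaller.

V_5(7) ≈ 88468.5, V_6(7) ≈ 607976. The 6-ball is larger by a factor of 6.872.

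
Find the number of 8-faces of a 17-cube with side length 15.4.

Number of 8-faces = C(17,8) · 2^(17-8) = 24310 · 512 = 12446720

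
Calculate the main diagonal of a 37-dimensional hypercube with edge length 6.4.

Diagonal = √37 · 6.4 ≈ 38.9297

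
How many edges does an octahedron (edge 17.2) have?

f_1(3-orthoplex) = 2^2 · (3 choose 2) = 12.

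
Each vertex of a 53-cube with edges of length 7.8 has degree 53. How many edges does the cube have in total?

Number of 1-faces = C(53,1)·2^(53-1) = 53·4503599627370496 = 238690780250636288.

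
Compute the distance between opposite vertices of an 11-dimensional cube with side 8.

d = √(8² + 8² + ... + 8²) [11 terms] = √(11·8²) = 8√11 ≈ 26.533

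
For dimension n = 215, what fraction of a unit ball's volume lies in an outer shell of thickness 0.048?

1 - (1-0.048)^215 ≈ 0.999974 ≈ 99.997448%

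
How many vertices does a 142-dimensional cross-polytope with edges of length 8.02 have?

An n-cross-polytope has 2n vertices; here n = 142, giving 284.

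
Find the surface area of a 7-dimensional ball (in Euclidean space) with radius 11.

The surface area of an n-ball is 2π^(n/2) r^(n-1) / Γ(n/2). For n=7, r=11: 28344976·π^3/15 ≈ 5.85915e+07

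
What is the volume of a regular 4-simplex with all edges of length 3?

V_4 = √(5) · 3^4 / (4! · 2^(4/2)) ≈ 1.88668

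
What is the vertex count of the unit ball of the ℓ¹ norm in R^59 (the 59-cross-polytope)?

Number of vertices = 2n = 118.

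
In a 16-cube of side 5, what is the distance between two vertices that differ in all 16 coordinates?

The space diagonal of an n-cube of side s is s√n. Here 5·√16 = 20.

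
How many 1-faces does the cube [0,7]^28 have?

An n-cube has n·2^(n-1) edges. With n = 28: 28·134217728 = 3758096384.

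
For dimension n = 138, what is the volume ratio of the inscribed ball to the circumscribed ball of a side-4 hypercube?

Volume scales as r^n, and r_in/r_out = 1/√138, giving (1/√138)^138 ≈ 2.2302e-148.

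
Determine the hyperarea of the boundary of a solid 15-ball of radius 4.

|∂B_15(4)| = 68719476736·π^7/135135 ≈ 1.53589e+09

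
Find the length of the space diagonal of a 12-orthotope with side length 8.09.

The space diagonal of an n-cube of side s is s√n. Here 8.09·√12 ≈ 28.0246.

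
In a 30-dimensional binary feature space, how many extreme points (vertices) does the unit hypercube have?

Each vertex is a binary string of length 30, so there are 2^30 = 1073741824.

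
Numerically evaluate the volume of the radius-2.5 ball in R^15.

The n-ball volume is π^(n/2)·r^n/Γ(n/2+1). With n=15, r=2.5: V = 1220703125·π^7/10378368 ≈ 355247.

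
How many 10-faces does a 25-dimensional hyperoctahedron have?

f_10(25-orthoplex) = 2^11 · (25 choose 11) = 9128755200.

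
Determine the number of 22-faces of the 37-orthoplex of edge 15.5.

Number of 22-faces = 2^(22+1) · C(37,22+1) = 8388608 · 6107086800 = 51229957187174400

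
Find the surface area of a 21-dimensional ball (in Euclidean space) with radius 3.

S_21(3) = 2·π^(21/2)·(3)^20 / Γ(21/2) = 88159684608·π^10/8083075 ≈ 1.02139e+09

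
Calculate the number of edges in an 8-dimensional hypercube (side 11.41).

The 8-cube has n·2^(n-1) = 8·2^7 = 8·128 = 1024 edges.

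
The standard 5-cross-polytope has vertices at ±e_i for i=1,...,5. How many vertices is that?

Number of vertices = 2n = 10.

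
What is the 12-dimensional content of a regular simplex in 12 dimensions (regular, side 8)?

V_12 = √(13) · 8^12 / (12! · 2^(12/2)) ≈ 8.08229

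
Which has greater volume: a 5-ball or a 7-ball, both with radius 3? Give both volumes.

V_5(3) ≈ 1279.1. V_7(3) ≈ 10333.1. The 7-ball is larger.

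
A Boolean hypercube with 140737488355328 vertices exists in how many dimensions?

Since 2^n = 140737488355328, we have n = 47.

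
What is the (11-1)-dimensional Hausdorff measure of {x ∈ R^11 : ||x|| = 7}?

The surface area of an n-ball is 2π^(n/2) r^(n-1) / Γ(n/2). For n=11, r=7: 2582630848·π^5/135 ≈ 5.85434e+09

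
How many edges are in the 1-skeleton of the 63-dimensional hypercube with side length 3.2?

Each of the 2^63 = 9223372036854775808 vertices has degree 63; total edges = 63·2^63/2 = 290536219160925437952.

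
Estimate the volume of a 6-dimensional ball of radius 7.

V_6(7) = π^(6/2) · (7)^6 / Γ(6/2 + 1) = 117649·π^3/6 ≈ 607976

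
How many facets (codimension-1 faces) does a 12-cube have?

f_11(12-cube) = (12 choose 11) · 2^1 = 24.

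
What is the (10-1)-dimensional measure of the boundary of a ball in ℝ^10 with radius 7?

S_10(7) = 2·π^(10/2)·(7)^9 / Γ(10/2) = 40353607·π^5/12 ≈ 1.02908e+09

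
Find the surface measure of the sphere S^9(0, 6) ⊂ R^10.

S = n·V_n(r)/r = 10·V_10(6)/6 (volume-to-surface relation), giving 839808·π^5 ≈ 2.56998e+08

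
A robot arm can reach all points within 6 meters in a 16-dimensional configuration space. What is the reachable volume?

V = 2448880128·π^8/35 ≈ 6.63894e+11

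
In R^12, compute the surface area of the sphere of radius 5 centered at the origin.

The surface area of an n-ball is 2π^(n/2) r^(n-1) / Γ(n/2). For n=12, r=5: 9765625·π^6/12 ≈ 7.82381e+08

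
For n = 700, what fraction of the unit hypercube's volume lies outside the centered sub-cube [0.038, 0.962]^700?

1 - (1 - 2·0.038)^700 = 1 - 0.924^700 ≈ 1 - 9.341e-25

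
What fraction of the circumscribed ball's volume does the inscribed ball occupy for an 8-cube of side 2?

V_in / V_out = (r_in/r_out)^8 = (1/√8)^8 = 8^(-8/2) ≈ 0.000244141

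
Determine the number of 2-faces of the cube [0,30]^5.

Choose 2 of 5 axes to span the face (C(5,2) = 10 ways), then fix each of the remaining 3 coordinates at one of its two extreme values (2^3 = 8 ways): 10·8 = 80.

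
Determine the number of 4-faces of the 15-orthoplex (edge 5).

Each 4-face is the convex hull of 5 vertices, one chosen as ±e_i from each of 5 distinct axes: 2^5·C(15,5) = 96096.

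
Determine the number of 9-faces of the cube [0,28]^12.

Choose 9 of 12 axes to span the face (C(12,9) = 220 ways), then fix each of the remaining 3 coordinates at one of its two extreme values (2^3 = 8 ways): 220·8 = 1760.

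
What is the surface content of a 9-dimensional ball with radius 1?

|∂B_9(1)| = 32·π^4/105 ≈ 29.6866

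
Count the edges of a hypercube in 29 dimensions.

Each of the 2^29 = 536870912 vertices has degree 29; total edges = 29·2^29/2 = 7784628224.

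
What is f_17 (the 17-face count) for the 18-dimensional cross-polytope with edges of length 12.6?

Number of 17-faces = 2^(17+1) · C(18,17+1) = 262144 · 1 = 262144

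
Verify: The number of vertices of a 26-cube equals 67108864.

True. The 26-cube has 2^26 = 67108864 vertices.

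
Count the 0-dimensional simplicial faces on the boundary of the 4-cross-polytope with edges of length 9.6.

Number of 0-faces = 2^(0+1) · C(4,0+1) = 2 · 4 = 8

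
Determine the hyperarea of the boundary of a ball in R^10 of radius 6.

S_10(6) = 2·π^(10/2)·(6)^9 / Γ(10/2) = 839808·π^5 ≈ 2.56998e+08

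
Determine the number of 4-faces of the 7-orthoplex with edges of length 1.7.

f_4(7-orthoplex) = 2^5 · (7 choose 5) = 672.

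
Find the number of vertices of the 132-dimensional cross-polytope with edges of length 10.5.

The vertices are ±e_1, ..., ±e_132, so there are 2·132 = 264.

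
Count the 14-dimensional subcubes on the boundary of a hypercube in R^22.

An n-cube has C(n,k)·2^(n-k) k-faces. Here C(22,14)·2^8 = 319770·256 = 81861120.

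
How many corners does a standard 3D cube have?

The 3-cube has 2^3 = 8 vertices.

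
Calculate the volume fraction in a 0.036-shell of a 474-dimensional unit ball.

V(inner)/V(outer) = ((1-0.036)/1)^474 ≈ 2.835e-08, so the shell fraction is 0.9999999717.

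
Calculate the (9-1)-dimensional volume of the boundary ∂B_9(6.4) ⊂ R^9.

|∂B_9(6.4)| ≈ 8.35603e+07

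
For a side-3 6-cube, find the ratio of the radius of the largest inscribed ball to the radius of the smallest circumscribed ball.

Ratio = (s/2)/(s√6/2) = 6^(-1/2) ≈ 0.408248.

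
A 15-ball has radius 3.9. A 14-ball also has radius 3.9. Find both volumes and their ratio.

V_15(3.9) ≈ 2.80155e+08. V_14(3.9) ≈ 1.12856e+08. Ratio V_15/V_14 ≈ 2.482.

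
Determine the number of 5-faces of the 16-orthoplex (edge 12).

Each 5-face is the convex hull of 6 vertices, one chosen as ±e_i from each of 6 distinct axes: 2^6·C(16,6) = 512512.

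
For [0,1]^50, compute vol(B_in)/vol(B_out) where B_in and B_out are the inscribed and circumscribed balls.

The radii are 1/2 and 1√50/2, so the volume ratio is (1/√50)^50 = 50^{-50/2} ≈ 3.35544e-43.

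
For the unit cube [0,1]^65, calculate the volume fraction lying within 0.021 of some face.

The inner cube has side 1-2·0.021 = 0.958 and volume (0.958)^65 ≈ 0.06148, so the shell holds 0.938517 of the volume.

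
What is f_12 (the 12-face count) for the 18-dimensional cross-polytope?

An n-cross-polytope has 2^(k+1)·C(n,k+1) k-faces. Here 2^13·C(18,13) = 8192·8568 = 70189056.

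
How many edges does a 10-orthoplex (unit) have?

Each 1-face is the convex hull of 2 vertices, one chosen as ±e_i from each of 2 distinct axes: 2^2·C(10,2) = 180.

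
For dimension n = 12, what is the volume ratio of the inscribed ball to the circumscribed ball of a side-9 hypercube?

V_in/V_out = n^(-n/2) = 12^(-12/2) ≈ 3.34898e-07.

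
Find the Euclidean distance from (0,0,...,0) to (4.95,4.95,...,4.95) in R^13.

Diagonal = √13 · 4.95 ≈ 17.8475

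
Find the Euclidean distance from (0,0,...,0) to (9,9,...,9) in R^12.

Diagonal = √12 · 9 ≈ 31.1769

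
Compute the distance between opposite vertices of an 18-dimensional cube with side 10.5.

Diagonal = √18 · 10.5 ≈ 44.5477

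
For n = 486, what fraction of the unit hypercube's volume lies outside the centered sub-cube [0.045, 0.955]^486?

The inner cube has side 1-2·0.045 = 0.91 and volume (0.91)^486 ≈ 1.242e-20, so the shell holds 1 - 1.242e-20 of the volume.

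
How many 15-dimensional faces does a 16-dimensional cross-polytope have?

Each 15-face is the convex hull of 16 vertices, one chosen as ±e_i from each of 16 distinct axes: 2^16·C(16,16) = 65536.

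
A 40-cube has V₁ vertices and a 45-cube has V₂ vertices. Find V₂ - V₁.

V₁ = 2^40 = 1099511627776. V₂ = 2^45 = 35184372088832. V₂ - V₁ = 34084860461056.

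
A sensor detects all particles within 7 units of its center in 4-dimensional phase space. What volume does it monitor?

Volume = π^{4/2}·(7)^4/Γ(3) = 2401·π^2/2 ≈ 11848.5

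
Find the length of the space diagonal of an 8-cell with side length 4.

Diagonal = √4 · 4 = 8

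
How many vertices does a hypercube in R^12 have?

The 12-cube has 2^12 = 4096 vertices.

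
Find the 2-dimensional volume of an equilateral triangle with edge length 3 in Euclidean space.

Area = (√3/4) · 3² = 3.89711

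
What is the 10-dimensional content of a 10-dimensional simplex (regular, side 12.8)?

For a regular n-simplex with edge a, V = (a^n / n!)·√((n+1)/2^n). With a=12.8, n=10: V ≈ 3371.96.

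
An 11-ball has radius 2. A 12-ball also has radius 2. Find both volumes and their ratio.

V_11(2) ≈ 3858.64. V_12(2) ≈ 5469.24. Ratio V_11/V_12 ≈ 0.7055.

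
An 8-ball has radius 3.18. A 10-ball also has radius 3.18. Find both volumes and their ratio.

V_8(3.18) ≈ 42442.9. V_10(3.18) ≈ 269674. Ratio V_8/V_10 ≈ 0.1574.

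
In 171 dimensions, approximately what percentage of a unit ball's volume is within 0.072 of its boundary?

1 - (1-0.072)^171 ≈ 0.999997177 ≈ 99.999718%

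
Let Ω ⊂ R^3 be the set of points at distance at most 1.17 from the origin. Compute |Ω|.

The n-ball volume is π^(n/2)·r^n/Γ(n/2+1). With n=3, r=1.17: V ≈ 6.70882.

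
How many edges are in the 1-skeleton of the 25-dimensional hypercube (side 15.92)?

Number of 1-faces = C(25,1)·2^(25-1) = 25·16777216 = 419430400.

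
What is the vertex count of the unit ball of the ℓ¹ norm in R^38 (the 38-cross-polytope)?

The 38-dimensional cross-polytope has 2n = 2·38 = 76 vertices.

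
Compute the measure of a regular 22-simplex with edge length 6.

V = (6^22 / 22!) · √((22+1) / 2^22) ≈ 2.74217e-07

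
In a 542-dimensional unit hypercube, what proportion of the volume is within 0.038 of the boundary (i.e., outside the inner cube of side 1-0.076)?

The inner cube has side 1-2·0.038 = 0.924 and volume (0.924)^542 ≈ 2.479e-19, so the shell holds 1 - 2.479e-19 of the volume.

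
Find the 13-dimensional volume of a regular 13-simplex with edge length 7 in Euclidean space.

Volume = 7^13 · √(14/2^13) / 13! ≈ 0.643225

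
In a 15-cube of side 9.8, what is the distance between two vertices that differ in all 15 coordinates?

The space diagonal of an n-cube of side s is s√n. Here 9.8·√15 ≈ 37.9552.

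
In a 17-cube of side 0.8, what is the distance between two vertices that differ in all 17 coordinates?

d = √(0.8² + 0.8² + ... + 0.8²) [17 terms] = √(17·0.8²) = 0.8√17 ≈ 3.29848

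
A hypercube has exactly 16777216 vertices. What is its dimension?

The n-cube has 2^n vertices, and 16777216 = 2^24, so n = 24.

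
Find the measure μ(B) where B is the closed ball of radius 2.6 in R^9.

The n-ball volume is π^(n/2)·r^n/Γ(n/2+1). With n=9, r=2.6: V ≈ 17909.3.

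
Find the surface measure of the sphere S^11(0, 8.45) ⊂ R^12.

S = n·V_n(r)/r = 12·V_12(8.45)/8.45 (volume-to-surface relation), giving 2.51288e+11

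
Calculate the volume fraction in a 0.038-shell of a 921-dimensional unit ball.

1 - (1-0.038)^921 ≈ 1 - 3.193e-16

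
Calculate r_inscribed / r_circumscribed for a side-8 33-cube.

Ratio = (s/2)/(s√33/2) = 33^(-1/2) ≈ 0.174078.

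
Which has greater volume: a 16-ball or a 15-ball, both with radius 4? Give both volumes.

V_16(4) ≈ 1.01074e+09. V_15(4) ≈ 4.09572e+08. The 16-ball is larger.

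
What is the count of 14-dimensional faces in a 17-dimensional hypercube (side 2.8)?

An n-cube has C(n,k)·2^(n-k) k-faces. Here C(17,14)·2^3 = 680·8 = 5440.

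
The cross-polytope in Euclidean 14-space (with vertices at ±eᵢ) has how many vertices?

Number of vertices = 2n = 28.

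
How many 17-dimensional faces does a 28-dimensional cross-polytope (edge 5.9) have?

f_17(28-orthoplex) = 2^18 · (28 choose 18) = 3440144547840.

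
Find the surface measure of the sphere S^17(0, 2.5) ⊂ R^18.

The surface area of an n-ball is 2π^(n/2) r^(n-1) / Γ(n/2). For n=18, r=2.5: 152587890625·π^9/528482304 ≈ 8.60674e+06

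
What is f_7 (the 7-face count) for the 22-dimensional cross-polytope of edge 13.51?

f_7(22-orthoplex) = 2^8 · (22 choose 8) = 81861120.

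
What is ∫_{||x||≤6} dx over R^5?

The n-ball volume is π^(n/2)·r^n/Γ(n/2+1). With n=5, r=6: V = 20736·π^2/5 ≈ 40931.2.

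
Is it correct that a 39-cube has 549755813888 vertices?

True. The 39-cube has 2^39 = 549755813888 vertices.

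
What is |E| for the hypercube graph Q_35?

An n-cube has n·2^(n-1) edges. With n = 35: 35·17179869184 = 601295421440.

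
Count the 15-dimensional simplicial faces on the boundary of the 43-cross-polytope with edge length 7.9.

Number of 15-faces = 2^(15+1) · C(43,15+1) = 65536 · 265182149218 = 17378977331150848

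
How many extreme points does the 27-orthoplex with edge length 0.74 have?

The vertices are ±e_1, ..., ±e_27, so there are 2·27 = 54.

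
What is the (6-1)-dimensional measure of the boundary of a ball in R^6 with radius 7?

S = n·V_n(r)/r = 6·V_6(7)/7 (volume-to-surface relation), giving 16807·π^3 ≈ 521122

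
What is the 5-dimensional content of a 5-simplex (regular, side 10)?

V_5 = √(6) · 10^5 / (5! · 2^(5/2)) ≈ 360.844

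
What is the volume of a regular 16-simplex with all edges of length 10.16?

Volume = 10.16^16 · √(17/2^16) / 16! ≈ 9.92349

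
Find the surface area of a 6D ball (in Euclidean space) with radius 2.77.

S_6(2.77) = 2·π^(6/2)·(2.77)^5 / Γ(6/2) ≈ 5056.48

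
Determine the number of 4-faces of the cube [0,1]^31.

Number of 4-faces = C(31,4) · 2^(31-4) = 31465 · 134217728 = 4223160811520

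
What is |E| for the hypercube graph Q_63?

An n-cube has n·2^(n-1) edges. With n = 63: 63·4611686018427387904 = 290536219160925437952.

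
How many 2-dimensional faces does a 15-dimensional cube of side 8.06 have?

Number of 2-faces = C(15,2) · 2^(15-2) = 105 · 8192 = 860160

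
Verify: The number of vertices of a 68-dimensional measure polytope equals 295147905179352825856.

True. The 68-cube has 2^68 = 295147905179352825856 vertices.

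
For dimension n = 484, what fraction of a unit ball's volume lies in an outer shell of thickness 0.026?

1 - (1-0.026)^484 ≈ 0.9999970991 ≈ 99.999710%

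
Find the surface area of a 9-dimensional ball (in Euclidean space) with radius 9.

S_9(9) = 2·π^(9/2)·(9)^8 / Γ(9/2) = 459165024·π^4/35 ≈ 1.27791e+09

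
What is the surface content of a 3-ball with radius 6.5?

S_3(6.5) = 2·π^(3/2)·(6.5)^2 / Γ(3/2) = 4πr² = 4π·(6.5)² ≈ 530.929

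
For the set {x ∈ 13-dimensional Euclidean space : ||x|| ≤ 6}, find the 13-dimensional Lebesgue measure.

The n-ball volume is π^(n/2)·r^n/Γ(n/2+1). With n=13, r=6: V = 61917364224·π^6/5005 ≈ 1.18934e+10.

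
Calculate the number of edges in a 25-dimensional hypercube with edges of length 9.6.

An n-cube has n·2^(n-1) edges. With n = 25: 25·16777216 = 419430400.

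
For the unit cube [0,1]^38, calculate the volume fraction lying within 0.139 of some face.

Shell fraction = 1 - (1-0.278)^38 ≈ 0.9999957887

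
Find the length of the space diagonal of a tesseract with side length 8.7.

||(8.7,8.7,...,8.7)|| = √(4)·8.7 = 17.4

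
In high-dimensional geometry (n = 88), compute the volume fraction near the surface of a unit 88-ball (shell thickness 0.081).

1 - (1-0.081)^88 ≈ 0.999409 ≈ 99.94%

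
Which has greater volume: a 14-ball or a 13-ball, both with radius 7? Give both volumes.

V_14(7) ≈ 4.06435e+11. V_13(7) ≈ 8.82299e+10. The 14-ball is larger.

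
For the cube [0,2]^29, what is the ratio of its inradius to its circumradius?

For an n-cube of any side s, the inradius is s/2 and the circumradius is s√n/2, so the ratio is 1/√29 ≈ 0.185695.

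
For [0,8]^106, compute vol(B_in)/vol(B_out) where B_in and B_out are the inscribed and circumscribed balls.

Volume scales as r^n, and r_in/r_out = 1/√106, giving (1/√106)^106 ≈ 4.55816e-108.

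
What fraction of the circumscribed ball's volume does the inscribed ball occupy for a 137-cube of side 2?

V_in / V_out = (r_in/r_out)^137 = (1/√137)^137 = 137^(-137/2) ≈ 4.31163e-147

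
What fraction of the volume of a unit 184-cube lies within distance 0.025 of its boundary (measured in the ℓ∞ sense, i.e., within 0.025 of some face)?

Shell fraction = 1 - (1-0.05)^184 ≈ 0.99992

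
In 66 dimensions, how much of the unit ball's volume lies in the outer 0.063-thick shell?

Shell fraction = 1 - (1-0.063)^66 ≈ 0.98636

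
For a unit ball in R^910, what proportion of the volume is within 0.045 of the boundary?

Shell fraction = 1 - (1-0.045)^910 ≈ 1 - 6.354e-19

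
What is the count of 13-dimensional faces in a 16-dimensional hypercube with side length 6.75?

Choose 13 of 16 axes to span the face (C(16,13) = 560 ways), then fix each of the remaining 3 coordinates at one of its two extreme values (2^3 = 8 ways): 560·8 = 4480.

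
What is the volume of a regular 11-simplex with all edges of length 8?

V_11 = √(12) · 8^11 / (11! · 2^(11/2)) ≈ 16.4725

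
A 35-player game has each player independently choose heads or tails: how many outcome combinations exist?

The 35-cube has 2^35 = 34359738368 vertices.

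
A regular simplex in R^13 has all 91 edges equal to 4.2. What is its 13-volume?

V = (4.2^13 / 13!) · √((13+1) / 2^13) ≈ 0.000840097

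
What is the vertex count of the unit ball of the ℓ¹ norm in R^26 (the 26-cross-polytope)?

Number of vertices = 2n = 52.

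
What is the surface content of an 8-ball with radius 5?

S = n·V_n(r)/r = 8·V_8(5)/5 (volume-to-surface relation), giving 78125·π^4/3 ≈ 2.5367e+06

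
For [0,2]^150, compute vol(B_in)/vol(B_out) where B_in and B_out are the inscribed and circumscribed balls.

Volume scales as r^n, and r_in/r_out = 1/√150, giving (1/√150)^150 ≈ 6.21091e-164.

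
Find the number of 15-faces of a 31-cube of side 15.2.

Choose 15 of 31 axes to span the face (C(31,15) = 300540195 ways), then fix each of the remaining 16 coordinates at one of its two extreme values (2^16 = 65536 ways): 300540195·65536 = 19696202219520.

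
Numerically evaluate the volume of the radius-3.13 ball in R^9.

The n-ball volume is π^(n/2)·r^n/Γ(n/2+1). With n=9, r=3.13: V ≈ 95107.9.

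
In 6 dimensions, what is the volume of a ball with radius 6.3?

V_6(6.3) = π^(6/2) · (6.3)^6 / Γ(6/2 + 1) ≈ 323104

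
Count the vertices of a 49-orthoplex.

Number of vertices = 2n = 98.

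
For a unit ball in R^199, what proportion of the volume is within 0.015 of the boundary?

1 - (1-0.015)^199 ≈ 0.950591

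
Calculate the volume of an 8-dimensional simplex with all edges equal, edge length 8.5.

Volume = 8.5^8 · √(9/2^8) / 8! ≈ 126.716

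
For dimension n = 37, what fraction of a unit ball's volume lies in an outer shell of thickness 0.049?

1 - (1-0.049)^37 ≈ 0.84416 ≈ 84.42%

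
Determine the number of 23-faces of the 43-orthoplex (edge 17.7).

Number of 23-faces = 2^(23+1) · C(43,23+1) = 16777216 · 800472431850 = 13429698891192729600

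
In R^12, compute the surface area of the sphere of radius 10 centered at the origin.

S = n·V_n(r)/r = 12·V_12(10)/10 (volume-to-surface relation), giving 5000000000·π^6/3 ≈ 1.60232e+12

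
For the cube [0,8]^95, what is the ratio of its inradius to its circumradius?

For an n-cube of any side s, the inradius is s/2 and the circumradius is s√n/2, so the ratio is 1/√95 ≈ 0.102598.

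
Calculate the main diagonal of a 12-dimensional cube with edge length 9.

Diagonal = √12 · 9 ≈ 31.1769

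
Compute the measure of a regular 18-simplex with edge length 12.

V = (12^18 / 18!) · √((18+1) / 2^18) ≈ 35.402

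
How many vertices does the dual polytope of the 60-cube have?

The vertices are ±e_1, ..., ±e_60, so there are 2·60 = 120.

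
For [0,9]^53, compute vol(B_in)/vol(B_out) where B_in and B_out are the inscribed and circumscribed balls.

V_in / V_out = (r_in/r_out)^53 = (1/√53)^53 = 53^(-53/2) ≈ 2.02623e-46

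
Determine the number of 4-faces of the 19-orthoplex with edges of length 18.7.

f_4(19-orthoplex) = 2^5 · (19 choose 5) = 372096.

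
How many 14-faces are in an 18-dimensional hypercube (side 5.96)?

An n-cube has C(n,k)·2^(n-k) k-faces. Here C(18,14)·2^4 = 3060·16 = 48960.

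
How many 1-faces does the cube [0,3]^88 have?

Number of 1-faces = C(88,1)·2^(88-1) = 88·154742504910672534362390528 = 13617340432139183023890366464.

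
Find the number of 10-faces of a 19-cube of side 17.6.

Number of 10-faces = C(19,10) · 2^(19-10) = 92378 · 512 = 47297536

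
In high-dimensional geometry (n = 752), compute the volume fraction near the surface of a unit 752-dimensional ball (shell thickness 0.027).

1 - (1-0.027)^752 ≈ 0.9999999988 ≈ (100 - 1.15e-07)%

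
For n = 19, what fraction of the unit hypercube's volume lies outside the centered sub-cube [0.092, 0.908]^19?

The inner cube has side 1-2·0.092 = 0.816 and volume (0.816)^19 ≈ 0.02099, so the shell holds 0.979005 of the volume.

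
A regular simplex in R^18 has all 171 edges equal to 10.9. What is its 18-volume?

For a regular n-simplex with edge a, V = (a^n / n!)·√((n+1)/2^n). With a=10.9, n=18: V ≈ 6.27253.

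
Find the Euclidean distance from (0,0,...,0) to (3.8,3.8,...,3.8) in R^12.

d = √(3.8² + 3.8² + ... + 3.8²) [12 terms] = √(12·3.8²) = 3.8√12 ≈ 13.1636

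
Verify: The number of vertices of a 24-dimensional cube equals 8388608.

False. The 24-cube has 2^24 = 16777216 vertices.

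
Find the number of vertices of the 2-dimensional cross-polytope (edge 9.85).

The 2-dimensional cross-polytope has 2n = 2·2 = 4 vertices.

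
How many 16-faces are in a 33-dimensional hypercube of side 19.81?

Number of 16-faces = C(33,16) · 2^(33-16) = 1166803110 · 131072 = 152935217233920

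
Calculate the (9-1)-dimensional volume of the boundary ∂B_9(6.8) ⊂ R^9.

The surface area of an n-ball is 2π^(n/2) r^(n-1) / Γ(n/2). For n=9, r=6.8: 1.35716e+08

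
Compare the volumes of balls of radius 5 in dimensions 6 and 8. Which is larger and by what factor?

V_6(5) ≈ 80745.5, V_8(5) ≈ 1.58543e+06. The 8-ball is larger by a factor of 19.63.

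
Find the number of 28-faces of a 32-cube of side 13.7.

An n-cube has C(n,k)·2^(n-k) k-faces. Here C(32,28)·2^4 = 35960·16 = 575360.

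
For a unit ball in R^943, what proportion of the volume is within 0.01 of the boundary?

Shell fraction = 1 - (1-0.01)^943 ≈ 0.999923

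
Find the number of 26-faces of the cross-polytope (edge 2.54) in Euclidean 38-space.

Each 26-face is the convex hull of 27 vertices, one chosen as ±e_i from each of 27 distinct axes: 2^27·C(38,27) = 161507183547121664.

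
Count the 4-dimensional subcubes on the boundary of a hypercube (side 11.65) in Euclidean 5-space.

Choose 4 of 5 axes to span the face (C(5,4) = 5 ways), then fix each of the remaining 1 coordinate at one of its two extreme values (2^1 = 2 ways): 5·2 = 10.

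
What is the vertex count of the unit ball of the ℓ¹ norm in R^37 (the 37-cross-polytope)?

Number of vertices = 2n = 74.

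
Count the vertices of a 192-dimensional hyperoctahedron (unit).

The 192-dimensional cross-polytope has 2n = 2·192 = 384 vertices.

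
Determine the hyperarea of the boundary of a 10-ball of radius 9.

|∂B_10(9)| = 129140163·π^5/4 ≈ 9.87986e+09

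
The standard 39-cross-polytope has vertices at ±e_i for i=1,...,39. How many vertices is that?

The 39-dimensional cross-polytope has 2n = 2·39 = 78 vertices.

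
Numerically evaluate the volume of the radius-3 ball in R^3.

The n-ball volume is π^(n/2)·r^n/Γ(n/2+1). With n=3, r=3: V = 36·π ≈ 113.097.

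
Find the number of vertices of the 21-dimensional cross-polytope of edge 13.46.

The 21-dimensional cross-polytope has 2n = 2·21 = 42 vertices.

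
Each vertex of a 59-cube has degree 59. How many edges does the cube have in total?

The 59-cube has n·2^(n-1) = 59·2^58 = 59·288230376151711744 = 17005592192950992896 edges.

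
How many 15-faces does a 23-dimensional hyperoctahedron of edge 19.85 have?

An n-cross-polytope has 2^(k+1)·C(n,k+1) k-faces. Here 2^16·C(23,16) = 65536·245157 = 16066609152.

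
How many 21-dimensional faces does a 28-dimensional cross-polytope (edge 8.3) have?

f_21(28-orthoplex) = 2^22 · (28 choose 22) = 1580162088960.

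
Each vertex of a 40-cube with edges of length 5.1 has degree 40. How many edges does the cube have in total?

Number of 1-faces = C(40,1)·2^(40-1) = 40·549755813888 = 21990232555520.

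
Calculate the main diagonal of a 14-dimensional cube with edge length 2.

||(2,2,...,2)|| = √(14)·2 ≈ 7.48331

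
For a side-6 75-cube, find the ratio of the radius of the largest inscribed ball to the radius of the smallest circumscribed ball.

r_in / r_out = (6/2) / (6√75/2) = 1/√75 ≈ 0.11547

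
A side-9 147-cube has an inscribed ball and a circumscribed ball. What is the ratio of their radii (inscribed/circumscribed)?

r_in = 9/2 (half the side); r_out = 9√147/2 (half the diagonal). Ratio = 1/√147 ≈ 0.0824786.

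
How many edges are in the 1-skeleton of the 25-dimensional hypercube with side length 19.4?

An n-cube has n·2^(n-1) edges. With n = 25: 25·16777216 = 419430400.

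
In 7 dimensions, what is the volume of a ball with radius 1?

The n-ball volume is π^(n/2)·r^n/Γ(n/2+1). With n=7, r=1: V = 16·π^3/105 ≈ 4.72477.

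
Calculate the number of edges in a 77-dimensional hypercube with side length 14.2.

Each of the 2^77 = 151115727451828646838272 vertices has degree 77; total edges = 77·2^77/2 = 5817955506895402903273472.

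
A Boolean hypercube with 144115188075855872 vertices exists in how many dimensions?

Since 2^n = 144115188075855872, we have n = 57.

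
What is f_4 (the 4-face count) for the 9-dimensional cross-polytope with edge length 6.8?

An n-cross-polytope has 2^(k+1)·C(n,k+1) k-faces. Here 2^5·C(9,5) = 32·126 = 4032.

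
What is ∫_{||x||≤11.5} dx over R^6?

Volume = π^{6/2}·(11.5)^6/Γ(4) = 148035889·π^3/384 ≈ 1.19532e+07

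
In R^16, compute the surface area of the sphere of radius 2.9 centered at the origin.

|∂B_16(2.9)| ≈ 3.24914e+07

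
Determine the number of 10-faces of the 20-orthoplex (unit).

f_10(20-orthoplex) = 2^11 · (20 choose 11) = 343982080.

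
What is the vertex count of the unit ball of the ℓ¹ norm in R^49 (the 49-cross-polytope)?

An n-cross-polytope has 2n vertices; here n = 49, giving 98.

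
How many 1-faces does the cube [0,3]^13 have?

Number of 1-faces = C(13,1)·2^(13-1) = 13·4096 = 53248.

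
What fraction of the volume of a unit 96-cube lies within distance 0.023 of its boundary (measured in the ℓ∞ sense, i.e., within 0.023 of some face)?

Shell fraction = 1 - (1-0.046)^96 ≈ 0.98912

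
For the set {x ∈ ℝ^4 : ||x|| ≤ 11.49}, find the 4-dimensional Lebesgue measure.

Volume = π^{4/2}·(11.49)^4/Γ(3) ≈ 86010.2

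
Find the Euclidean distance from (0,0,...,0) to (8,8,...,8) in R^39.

d = √(8² + 8² + ... + 8²) [39 terms] = √(39·8²) = 8√39 ≈ 49.96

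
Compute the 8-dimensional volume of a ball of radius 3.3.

The n-ball volume is π^(n/2)·r^n/Γ(n/2+1). With n=8, r=3.3: V ≈ 57082.1.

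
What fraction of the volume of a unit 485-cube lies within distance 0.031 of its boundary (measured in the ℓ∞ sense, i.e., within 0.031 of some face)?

1 - (1 - 2·0.031)^485 = 1 - 0.938^485 ≈ 1 - 3.299e-14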